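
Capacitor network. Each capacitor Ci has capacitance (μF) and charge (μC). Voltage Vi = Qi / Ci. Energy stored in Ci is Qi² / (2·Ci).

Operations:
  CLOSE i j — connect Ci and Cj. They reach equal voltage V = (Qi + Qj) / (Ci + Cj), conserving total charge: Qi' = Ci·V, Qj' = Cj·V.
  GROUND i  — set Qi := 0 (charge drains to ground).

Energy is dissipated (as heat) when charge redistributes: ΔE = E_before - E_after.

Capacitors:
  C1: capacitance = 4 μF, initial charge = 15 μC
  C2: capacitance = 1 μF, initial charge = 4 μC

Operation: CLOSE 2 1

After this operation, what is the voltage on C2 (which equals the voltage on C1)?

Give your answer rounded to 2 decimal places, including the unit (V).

Answer: 3.80 V

Derivation:
Initial: C1(4μF, Q=15μC, V=3.75V), C2(1μF, Q=4μC, V=4.00V)
Op 1: CLOSE 2-1: Q_total=19.00, C_total=5.00, V=3.80; Q2=3.80, Q1=15.20; dissipated=0.025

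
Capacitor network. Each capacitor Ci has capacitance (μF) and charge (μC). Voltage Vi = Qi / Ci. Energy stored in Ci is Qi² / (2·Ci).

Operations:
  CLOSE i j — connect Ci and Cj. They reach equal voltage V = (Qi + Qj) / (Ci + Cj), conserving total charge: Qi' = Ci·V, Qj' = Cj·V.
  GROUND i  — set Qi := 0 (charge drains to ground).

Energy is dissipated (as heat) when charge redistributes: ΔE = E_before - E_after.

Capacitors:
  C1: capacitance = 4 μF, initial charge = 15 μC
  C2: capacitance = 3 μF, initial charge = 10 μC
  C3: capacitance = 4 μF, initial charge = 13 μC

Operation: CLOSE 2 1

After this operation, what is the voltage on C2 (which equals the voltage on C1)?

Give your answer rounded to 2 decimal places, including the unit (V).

Initial: C1(4μF, Q=15μC, V=3.75V), C2(3μF, Q=10μC, V=3.33V), C3(4μF, Q=13μC, V=3.25V)
Op 1: CLOSE 2-1: Q_total=25.00, C_total=7.00, V=3.57; Q2=10.71, Q1=14.29; dissipated=0.149

Answer: 3.57 V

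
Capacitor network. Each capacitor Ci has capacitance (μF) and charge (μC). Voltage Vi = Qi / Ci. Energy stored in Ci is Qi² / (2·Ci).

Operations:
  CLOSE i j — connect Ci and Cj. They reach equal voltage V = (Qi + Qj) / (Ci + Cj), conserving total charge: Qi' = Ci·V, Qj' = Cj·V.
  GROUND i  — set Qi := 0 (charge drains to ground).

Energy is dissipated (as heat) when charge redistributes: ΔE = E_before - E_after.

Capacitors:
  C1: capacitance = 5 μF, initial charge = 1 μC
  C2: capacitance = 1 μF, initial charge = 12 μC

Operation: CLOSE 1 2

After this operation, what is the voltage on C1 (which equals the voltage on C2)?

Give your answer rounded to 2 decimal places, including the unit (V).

Answer: 2.17 V

Derivation:
Initial: C1(5μF, Q=1μC, V=0.20V), C2(1μF, Q=12μC, V=12.00V)
Op 1: CLOSE 1-2: Q_total=13.00, C_total=6.00, V=2.17; Q1=10.83, Q2=2.17; dissipated=58.017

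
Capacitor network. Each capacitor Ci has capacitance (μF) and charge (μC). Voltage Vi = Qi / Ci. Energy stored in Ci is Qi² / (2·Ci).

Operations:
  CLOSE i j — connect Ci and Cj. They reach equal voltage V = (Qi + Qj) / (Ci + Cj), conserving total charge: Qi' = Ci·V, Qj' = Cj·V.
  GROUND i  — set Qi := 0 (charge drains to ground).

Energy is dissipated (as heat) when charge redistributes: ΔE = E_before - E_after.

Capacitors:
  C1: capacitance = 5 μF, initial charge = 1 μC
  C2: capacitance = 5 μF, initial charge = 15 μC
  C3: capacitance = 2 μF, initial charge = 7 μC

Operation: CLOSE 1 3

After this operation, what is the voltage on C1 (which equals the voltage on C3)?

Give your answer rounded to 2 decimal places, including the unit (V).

Answer: 1.14 V

Derivation:
Initial: C1(5μF, Q=1μC, V=0.20V), C2(5μF, Q=15μC, V=3.00V), C3(2μF, Q=7μC, V=3.50V)
Op 1: CLOSE 1-3: Q_total=8.00, C_total=7.00, V=1.14; Q1=5.71, Q3=2.29; dissipated=7.779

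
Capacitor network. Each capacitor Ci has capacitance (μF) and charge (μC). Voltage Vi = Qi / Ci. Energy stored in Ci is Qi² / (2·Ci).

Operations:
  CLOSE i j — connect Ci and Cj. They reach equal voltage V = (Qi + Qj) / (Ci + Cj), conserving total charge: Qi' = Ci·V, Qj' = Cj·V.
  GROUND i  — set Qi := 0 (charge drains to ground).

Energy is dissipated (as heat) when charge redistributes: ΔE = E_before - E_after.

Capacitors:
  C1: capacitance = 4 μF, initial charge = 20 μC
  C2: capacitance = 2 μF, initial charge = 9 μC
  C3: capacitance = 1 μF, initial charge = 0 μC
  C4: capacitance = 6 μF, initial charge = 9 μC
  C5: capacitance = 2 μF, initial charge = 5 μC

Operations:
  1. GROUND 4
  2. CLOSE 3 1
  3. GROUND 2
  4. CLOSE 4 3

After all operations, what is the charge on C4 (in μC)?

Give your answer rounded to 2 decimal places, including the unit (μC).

Answer: 3.43 μC

Derivation:
Initial: C1(4μF, Q=20μC, V=5.00V), C2(2μF, Q=9μC, V=4.50V), C3(1μF, Q=0μC, V=0.00V), C4(6μF, Q=9μC, V=1.50V), C5(2μF, Q=5μC, V=2.50V)
Op 1: GROUND 4: Q4=0; energy lost=6.750
Op 2: CLOSE 3-1: Q_total=20.00, C_total=5.00, V=4.00; Q3=4.00, Q1=16.00; dissipated=10.000
Op 3: GROUND 2: Q2=0; energy lost=20.250
Op 4: CLOSE 4-3: Q_total=4.00, C_total=7.00, V=0.57; Q4=3.43, Q3=0.57; dissipated=6.857
Final charges: Q1=16.00, Q2=0.00, Q3=0.57, Q4=3.43, Q5=5.00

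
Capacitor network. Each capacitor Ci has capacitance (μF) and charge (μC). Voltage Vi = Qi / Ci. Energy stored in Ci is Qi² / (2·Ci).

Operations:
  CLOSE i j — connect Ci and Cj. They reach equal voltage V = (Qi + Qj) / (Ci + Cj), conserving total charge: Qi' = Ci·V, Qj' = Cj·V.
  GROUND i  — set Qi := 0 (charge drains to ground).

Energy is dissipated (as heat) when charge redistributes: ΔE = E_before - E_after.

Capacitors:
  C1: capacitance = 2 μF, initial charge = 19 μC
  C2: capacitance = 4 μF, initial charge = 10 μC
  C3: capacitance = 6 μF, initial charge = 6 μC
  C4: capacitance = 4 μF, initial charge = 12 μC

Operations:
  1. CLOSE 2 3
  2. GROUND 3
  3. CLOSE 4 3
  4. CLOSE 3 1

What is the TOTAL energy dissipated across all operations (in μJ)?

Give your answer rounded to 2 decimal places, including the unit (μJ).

Answer: 72.85 μJ

Derivation:
Initial: C1(2μF, Q=19μC, V=9.50V), C2(4μF, Q=10μC, V=2.50V), C3(6μF, Q=6μC, V=1.00V), C4(4μF, Q=12μC, V=3.00V)
Op 1: CLOSE 2-3: Q_total=16.00, C_total=10.00, V=1.60; Q2=6.40, Q3=9.60; dissipated=2.700
Op 2: GROUND 3: Q3=0; energy lost=7.680
Op 3: CLOSE 4-3: Q_total=12.00, C_total=10.00, V=1.20; Q4=4.80, Q3=7.20; dissipated=10.800
Op 4: CLOSE 3-1: Q_total=26.20, C_total=8.00, V=3.27; Q3=19.65, Q1=6.55; dissipated=51.667
Total dissipated: 72.847 μJ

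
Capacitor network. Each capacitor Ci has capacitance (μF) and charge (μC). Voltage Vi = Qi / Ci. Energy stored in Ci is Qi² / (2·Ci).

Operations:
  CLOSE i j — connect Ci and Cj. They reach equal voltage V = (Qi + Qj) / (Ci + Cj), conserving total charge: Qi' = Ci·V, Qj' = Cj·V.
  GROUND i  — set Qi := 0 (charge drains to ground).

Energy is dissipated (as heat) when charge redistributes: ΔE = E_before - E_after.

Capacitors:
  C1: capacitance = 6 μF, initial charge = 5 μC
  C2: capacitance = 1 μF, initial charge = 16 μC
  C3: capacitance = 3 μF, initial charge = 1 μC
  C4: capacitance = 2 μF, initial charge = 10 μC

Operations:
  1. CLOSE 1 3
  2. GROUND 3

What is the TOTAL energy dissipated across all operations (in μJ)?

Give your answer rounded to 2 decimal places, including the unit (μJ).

Answer: 0.92 μJ

Derivation:
Initial: C1(6μF, Q=5μC, V=0.83V), C2(1μF, Q=16μC, V=16.00V), C3(3μF, Q=1μC, V=0.33V), C4(2μF, Q=10μC, V=5.00V)
Op 1: CLOSE 1-3: Q_total=6.00, C_total=9.00, V=0.67; Q1=4.00, Q3=2.00; dissipated=0.250
Op 2: GROUND 3: Q3=0; energy lost=0.667
Total dissipated: 0.917 μJ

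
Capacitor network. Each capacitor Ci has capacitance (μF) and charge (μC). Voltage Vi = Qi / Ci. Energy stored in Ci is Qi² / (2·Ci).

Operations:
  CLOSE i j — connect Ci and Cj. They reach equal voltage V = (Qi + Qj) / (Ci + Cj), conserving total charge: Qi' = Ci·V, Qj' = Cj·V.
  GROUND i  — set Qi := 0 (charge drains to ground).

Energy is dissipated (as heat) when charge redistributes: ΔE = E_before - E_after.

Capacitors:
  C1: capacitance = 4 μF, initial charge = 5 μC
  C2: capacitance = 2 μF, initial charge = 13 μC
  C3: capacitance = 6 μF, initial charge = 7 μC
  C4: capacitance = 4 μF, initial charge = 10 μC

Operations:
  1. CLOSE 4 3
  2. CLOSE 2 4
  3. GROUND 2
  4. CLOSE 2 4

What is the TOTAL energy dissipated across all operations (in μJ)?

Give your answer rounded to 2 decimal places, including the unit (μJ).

Answer: 35.64 μJ

Derivation:
Initial: C1(4μF, Q=5μC, V=1.25V), C2(2μF, Q=13μC, V=6.50V), C3(6μF, Q=7μC, V=1.17V), C4(4μF, Q=10μC, V=2.50V)
Op 1: CLOSE 4-3: Q_total=17.00, C_total=10.00, V=1.70; Q4=6.80, Q3=10.20; dissipated=2.133
Op 2: CLOSE 2-4: Q_total=19.80, C_total=6.00, V=3.30; Q2=6.60, Q4=13.20; dissipated=15.360
Op 3: GROUND 2: Q2=0; energy lost=10.890
Op 4: CLOSE 2-4: Q_total=13.20, C_total=6.00, V=2.20; Q2=4.40, Q4=8.80; dissipated=7.260
Total dissipated: 35.643 μJ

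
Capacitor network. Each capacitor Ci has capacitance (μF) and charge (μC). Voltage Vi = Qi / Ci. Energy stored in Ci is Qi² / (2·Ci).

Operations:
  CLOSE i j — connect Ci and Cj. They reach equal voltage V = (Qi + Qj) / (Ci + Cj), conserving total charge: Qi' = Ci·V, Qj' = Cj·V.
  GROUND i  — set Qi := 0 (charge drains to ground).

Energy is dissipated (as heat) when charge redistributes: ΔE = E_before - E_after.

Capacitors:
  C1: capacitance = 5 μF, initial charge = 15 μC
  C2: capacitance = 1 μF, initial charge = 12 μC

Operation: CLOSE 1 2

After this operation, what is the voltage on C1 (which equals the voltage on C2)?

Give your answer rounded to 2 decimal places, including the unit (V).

Answer: 4.50 V

Derivation:
Initial: C1(5μF, Q=15μC, V=3.00V), C2(1μF, Q=12μC, V=12.00V)
Op 1: CLOSE 1-2: Q_total=27.00, C_total=6.00, V=4.50; Q1=22.50, Q2=4.50; dissipated=33.750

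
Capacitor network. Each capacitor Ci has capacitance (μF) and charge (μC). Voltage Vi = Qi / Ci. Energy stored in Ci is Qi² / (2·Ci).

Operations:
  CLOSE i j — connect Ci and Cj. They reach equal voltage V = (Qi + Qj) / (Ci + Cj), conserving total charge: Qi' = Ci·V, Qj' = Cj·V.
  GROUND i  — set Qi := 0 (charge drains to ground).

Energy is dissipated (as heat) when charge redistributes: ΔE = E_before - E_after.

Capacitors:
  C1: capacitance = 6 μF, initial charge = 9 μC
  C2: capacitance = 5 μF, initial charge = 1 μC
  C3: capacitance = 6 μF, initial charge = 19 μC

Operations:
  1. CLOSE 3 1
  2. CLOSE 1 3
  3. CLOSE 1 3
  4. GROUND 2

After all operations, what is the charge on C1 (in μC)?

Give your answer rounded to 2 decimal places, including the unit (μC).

Initial: C1(6μF, Q=9μC, V=1.50V), C2(5μF, Q=1μC, V=0.20V), C3(6μF, Q=19μC, V=3.17V)
Op 1: CLOSE 3-1: Q_total=28.00, C_total=12.00, V=2.33; Q3=14.00, Q1=14.00; dissipated=4.167
Op 2: CLOSE 1-3: Q_total=28.00, C_total=12.00, V=2.33; Q1=14.00, Q3=14.00; dissipated=0.000
Op 3: CLOSE 1-3: Q_total=28.00, C_total=12.00, V=2.33; Q1=14.00, Q3=14.00; dissipated=0.000
Op 4: GROUND 2: Q2=0; energy lost=0.100
Final charges: Q1=14.00, Q2=0.00, Q3=14.00

Answer: 14.00 μC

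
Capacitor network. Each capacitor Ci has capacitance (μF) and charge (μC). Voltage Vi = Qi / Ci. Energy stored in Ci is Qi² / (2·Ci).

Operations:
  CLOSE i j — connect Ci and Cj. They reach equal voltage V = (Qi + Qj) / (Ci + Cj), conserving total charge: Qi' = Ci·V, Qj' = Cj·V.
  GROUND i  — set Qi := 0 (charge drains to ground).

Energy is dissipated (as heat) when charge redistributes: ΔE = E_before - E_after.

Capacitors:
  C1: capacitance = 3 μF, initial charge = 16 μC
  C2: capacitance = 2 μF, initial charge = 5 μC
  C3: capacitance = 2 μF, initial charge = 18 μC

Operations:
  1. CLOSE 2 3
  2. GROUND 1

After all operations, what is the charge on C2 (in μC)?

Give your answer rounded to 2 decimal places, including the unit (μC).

Initial: C1(3μF, Q=16μC, V=5.33V), C2(2μF, Q=5μC, V=2.50V), C3(2μF, Q=18μC, V=9.00V)
Op 1: CLOSE 2-3: Q_total=23.00, C_total=4.00, V=5.75; Q2=11.50, Q3=11.50; dissipated=21.125
Op 2: GROUND 1: Q1=0; energy lost=42.667
Final charges: Q1=0.00, Q2=11.50, Q3=11.50

Answer: 11.50 μC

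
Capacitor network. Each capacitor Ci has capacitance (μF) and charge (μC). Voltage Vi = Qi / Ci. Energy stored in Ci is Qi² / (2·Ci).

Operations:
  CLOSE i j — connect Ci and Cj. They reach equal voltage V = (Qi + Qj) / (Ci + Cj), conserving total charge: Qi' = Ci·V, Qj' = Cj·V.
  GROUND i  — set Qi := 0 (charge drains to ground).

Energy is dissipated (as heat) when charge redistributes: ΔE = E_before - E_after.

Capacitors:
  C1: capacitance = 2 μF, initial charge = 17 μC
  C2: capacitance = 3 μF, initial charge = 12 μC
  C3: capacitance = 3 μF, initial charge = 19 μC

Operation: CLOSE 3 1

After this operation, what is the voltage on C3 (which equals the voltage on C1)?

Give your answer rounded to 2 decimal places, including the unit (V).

Answer: 7.20 V

Derivation:
Initial: C1(2μF, Q=17μC, V=8.50V), C2(3μF, Q=12μC, V=4.00V), C3(3μF, Q=19μC, V=6.33V)
Op 1: CLOSE 3-1: Q_total=36.00, C_total=5.00, V=7.20; Q3=21.60, Q1=14.40; dissipated=2.817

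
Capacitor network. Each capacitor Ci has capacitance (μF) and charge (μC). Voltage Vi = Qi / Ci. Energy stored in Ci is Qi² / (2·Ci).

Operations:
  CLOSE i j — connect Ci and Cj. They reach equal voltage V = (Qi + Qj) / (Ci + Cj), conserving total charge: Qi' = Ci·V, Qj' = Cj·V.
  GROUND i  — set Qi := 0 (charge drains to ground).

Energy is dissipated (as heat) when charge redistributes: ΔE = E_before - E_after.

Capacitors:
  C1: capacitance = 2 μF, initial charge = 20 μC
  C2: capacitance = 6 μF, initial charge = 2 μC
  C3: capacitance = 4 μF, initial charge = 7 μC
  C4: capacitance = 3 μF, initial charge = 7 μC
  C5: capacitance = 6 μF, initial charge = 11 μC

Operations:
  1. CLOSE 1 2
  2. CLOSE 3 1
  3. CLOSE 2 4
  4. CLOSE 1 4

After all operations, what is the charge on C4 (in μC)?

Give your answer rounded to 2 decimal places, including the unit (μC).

Answer: 7.20 μC

Derivation:
Initial: C1(2μF, Q=20μC, V=10.00V), C2(6μF, Q=2μC, V=0.33V), C3(4μF, Q=7μC, V=1.75V), C4(3μF, Q=7μC, V=2.33V), C5(6μF, Q=11μC, V=1.83V)
Op 1: CLOSE 1-2: Q_total=22.00, C_total=8.00, V=2.75; Q1=5.50, Q2=16.50; dissipated=70.083
Op 2: CLOSE 3-1: Q_total=12.50, C_total=6.00, V=2.08; Q3=8.33, Q1=4.17; dissipated=0.667
Op 3: CLOSE 2-4: Q_total=23.50, C_total=9.00, V=2.61; Q2=15.67, Q4=7.83; dissipated=0.174
Op 4: CLOSE 1-4: Q_total=12.00, C_total=5.00, V=2.40; Q1=4.80, Q4=7.20; dissipated=0.167
Final charges: Q1=4.80, Q2=15.67, Q3=8.33, Q4=7.20, Q5=11.00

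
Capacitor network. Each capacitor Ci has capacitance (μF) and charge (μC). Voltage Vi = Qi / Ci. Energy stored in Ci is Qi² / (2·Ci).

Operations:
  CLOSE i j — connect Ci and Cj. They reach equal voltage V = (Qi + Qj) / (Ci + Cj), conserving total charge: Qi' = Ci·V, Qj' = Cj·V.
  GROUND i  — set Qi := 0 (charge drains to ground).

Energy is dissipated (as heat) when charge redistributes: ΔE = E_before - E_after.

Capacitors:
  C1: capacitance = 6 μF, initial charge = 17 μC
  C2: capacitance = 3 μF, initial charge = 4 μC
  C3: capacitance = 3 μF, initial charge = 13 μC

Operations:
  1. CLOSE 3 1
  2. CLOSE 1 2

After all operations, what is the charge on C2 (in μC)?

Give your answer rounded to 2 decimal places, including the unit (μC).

Initial: C1(6μF, Q=17μC, V=2.83V), C2(3μF, Q=4μC, V=1.33V), C3(3μF, Q=13μC, V=4.33V)
Op 1: CLOSE 3-1: Q_total=30.00, C_total=9.00, V=3.33; Q3=10.00, Q1=20.00; dissipated=2.250
Op 2: CLOSE 1-2: Q_total=24.00, C_total=9.00, V=2.67; Q1=16.00, Q2=8.00; dissipated=4.000
Final charges: Q1=16.00, Q2=8.00, Q3=10.00

Answer: 8.00 μC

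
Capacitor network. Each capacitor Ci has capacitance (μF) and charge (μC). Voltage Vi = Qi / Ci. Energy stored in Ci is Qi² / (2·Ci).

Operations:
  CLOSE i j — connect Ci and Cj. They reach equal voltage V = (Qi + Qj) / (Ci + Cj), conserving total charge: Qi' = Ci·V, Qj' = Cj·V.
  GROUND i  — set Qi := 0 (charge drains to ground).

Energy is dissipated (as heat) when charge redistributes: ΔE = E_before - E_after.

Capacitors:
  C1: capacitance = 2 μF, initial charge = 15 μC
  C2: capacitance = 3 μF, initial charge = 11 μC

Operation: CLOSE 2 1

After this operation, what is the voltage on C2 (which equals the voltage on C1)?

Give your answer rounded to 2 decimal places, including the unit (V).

Answer: 5.20 V

Derivation:
Initial: C1(2μF, Q=15μC, V=7.50V), C2(3μF, Q=11μC, V=3.67V)
Op 1: CLOSE 2-1: Q_total=26.00, C_total=5.00, V=5.20; Q2=15.60, Q1=10.40; dissipated=8.817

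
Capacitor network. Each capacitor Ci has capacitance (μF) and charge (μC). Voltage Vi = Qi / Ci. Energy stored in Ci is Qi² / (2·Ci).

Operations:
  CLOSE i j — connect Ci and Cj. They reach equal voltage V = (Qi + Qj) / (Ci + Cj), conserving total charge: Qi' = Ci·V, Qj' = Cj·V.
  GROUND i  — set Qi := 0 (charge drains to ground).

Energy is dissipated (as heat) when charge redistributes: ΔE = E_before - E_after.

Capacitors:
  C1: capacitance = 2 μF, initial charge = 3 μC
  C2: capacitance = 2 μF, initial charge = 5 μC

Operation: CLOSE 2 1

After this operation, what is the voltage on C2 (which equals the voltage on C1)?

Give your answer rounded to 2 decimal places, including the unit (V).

Answer: 2.00 V

Derivation:
Initial: C1(2μF, Q=3μC, V=1.50V), C2(2μF, Q=5μC, V=2.50V)
Op 1: CLOSE 2-1: Q_total=8.00, C_total=4.00, V=2.00; Q2=4.00, Q1=4.00; dissipated=0.500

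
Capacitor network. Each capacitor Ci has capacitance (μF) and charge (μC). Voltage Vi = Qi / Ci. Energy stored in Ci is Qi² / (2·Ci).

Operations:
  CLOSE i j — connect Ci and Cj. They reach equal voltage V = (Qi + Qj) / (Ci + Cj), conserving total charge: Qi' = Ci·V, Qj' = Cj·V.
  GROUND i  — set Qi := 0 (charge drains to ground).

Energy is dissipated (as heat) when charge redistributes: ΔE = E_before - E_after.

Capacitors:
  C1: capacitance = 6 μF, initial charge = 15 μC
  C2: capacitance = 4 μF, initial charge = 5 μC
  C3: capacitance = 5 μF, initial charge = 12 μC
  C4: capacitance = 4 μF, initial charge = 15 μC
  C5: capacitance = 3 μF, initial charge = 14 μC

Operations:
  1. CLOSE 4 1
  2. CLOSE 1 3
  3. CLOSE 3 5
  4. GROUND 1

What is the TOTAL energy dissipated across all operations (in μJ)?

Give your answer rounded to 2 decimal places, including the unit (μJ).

Answer: 28.21 μJ

Derivation:
Initial: C1(6μF, Q=15μC, V=2.50V), C2(4μF, Q=5μC, V=1.25V), C3(5μF, Q=12μC, V=2.40V), C4(4μF, Q=15μC, V=3.75V), C5(3μF, Q=14μC, V=4.67V)
Op 1: CLOSE 4-1: Q_total=30.00, C_total=10.00, V=3.00; Q4=12.00, Q1=18.00; dissipated=1.875
Op 2: CLOSE 1-3: Q_total=30.00, C_total=11.00, V=2.73; Q1=16.36, Q3=13.64; dissipated=0.491
Op 3: CLOSE 3-5: Q_total=27.64, C_total=8.00, V=3.45; Q3=17.27, Q5=10.36; dissipated=3.526
Op 4: GROUND 1: Q1=0; energy lost=22.314
Total dissipated: 28.206 μJ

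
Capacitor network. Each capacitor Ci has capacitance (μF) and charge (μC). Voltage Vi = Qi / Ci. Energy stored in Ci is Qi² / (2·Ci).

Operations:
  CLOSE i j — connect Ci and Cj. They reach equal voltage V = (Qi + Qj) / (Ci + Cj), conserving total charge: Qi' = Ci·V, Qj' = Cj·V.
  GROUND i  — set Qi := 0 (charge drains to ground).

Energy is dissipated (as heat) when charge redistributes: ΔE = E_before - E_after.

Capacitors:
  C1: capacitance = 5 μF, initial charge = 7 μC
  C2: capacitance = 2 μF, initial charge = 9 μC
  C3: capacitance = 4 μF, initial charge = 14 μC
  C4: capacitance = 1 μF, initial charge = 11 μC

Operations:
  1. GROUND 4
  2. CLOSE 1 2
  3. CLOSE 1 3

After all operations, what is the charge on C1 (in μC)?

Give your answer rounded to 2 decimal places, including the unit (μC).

Answer: 14.13 μC

Derivation:
Initial: C1(5μF, Q=7μC, V=1.40V), C2(2μF, Q=9μC, V=4.50V), C3(4μF, Q=14μC, V=3.50V), C4(1μF, Q=11μC, V=11.00V)
Op 1: GROUND 4: Q4=0; energy lost=60.500
Op 2: CLOSE 1-2: Q_total=16.00, C_total=7.00, V=2.29; Q1=11.43, Q2=4.57; dissipated=6.864
Op 3: CLOSE 1-3: Q_total=25.43, C_total=9.00, V=2.83; Q1=14.13, Q3=11.30; dissipated=1.638
Final charges: Q1=14.13, Q2=4.57, Q3=11.30, Q4=0.00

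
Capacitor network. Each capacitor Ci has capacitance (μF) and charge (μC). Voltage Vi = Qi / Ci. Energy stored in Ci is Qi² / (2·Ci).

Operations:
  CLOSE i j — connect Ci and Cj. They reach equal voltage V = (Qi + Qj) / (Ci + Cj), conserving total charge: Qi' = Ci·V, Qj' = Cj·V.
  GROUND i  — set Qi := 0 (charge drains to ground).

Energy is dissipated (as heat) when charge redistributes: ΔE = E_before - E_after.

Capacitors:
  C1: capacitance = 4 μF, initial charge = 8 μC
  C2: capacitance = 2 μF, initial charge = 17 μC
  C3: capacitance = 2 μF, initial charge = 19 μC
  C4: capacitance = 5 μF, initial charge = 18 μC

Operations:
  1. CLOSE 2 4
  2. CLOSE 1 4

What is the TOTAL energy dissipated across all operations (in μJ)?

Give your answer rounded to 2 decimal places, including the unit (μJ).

Initial: C1(4μF, Q=8μC, V=2.00V), C2(2μF, Q=17μC, V=8.50V), C3(2μF, Q=19μC, V=9.50V), C4(5μF, Q=18μC, V=3.60V)
Op 1: CLOSE 2-4: Q_total=35.00, C_total=7.00, V=5.00; Q2=10.00, Q4=25.00; dissipated=17.150
Op 2: CLOSE 1-4: Q_total=33.00, C_total=9.00, V=3.67; Q1=14.67, Q4=18.33; dissipated=10.000
Total dissipated: 27.150 μJ

Answer: 27.15 μJ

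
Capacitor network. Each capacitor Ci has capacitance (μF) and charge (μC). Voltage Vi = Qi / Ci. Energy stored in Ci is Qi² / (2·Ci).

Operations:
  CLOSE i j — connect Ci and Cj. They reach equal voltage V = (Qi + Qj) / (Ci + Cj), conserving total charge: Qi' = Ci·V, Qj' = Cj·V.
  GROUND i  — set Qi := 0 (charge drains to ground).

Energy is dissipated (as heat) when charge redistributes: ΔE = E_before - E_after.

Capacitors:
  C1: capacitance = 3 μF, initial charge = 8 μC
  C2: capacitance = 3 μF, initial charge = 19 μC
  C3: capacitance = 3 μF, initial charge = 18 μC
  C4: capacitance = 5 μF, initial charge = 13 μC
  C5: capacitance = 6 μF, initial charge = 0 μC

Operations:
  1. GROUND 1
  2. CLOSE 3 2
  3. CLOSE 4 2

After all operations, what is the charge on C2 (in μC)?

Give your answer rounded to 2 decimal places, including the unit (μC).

Initial: C1(3μF, Q=8μC, V=2.67V), C2(3μF, Q=19μC, V=6.33V), C3(3μF, Q=18μC, V=6.00V), C4(5μF, Q=13μC, V=2.60V), C5(6μF, Q=0μC, V=0.00V)
Op 1: GROUND 1: Q1=0; energy lost=10.667
Op 2: CLOSE 3-2: Q_total=37.00, C_total=6.00, V=6.17; Q3=18.50, Q2=18.50; dissipated=0.083
Op 3: CLOSE 4-2: Q_total=31.50, C_total=8.00, V=3.94; Q4=19.69, Q2=11.81; dissipated=11.926
Final charges: Q1=0.00, Q2=11.81, Q3=18.50, Q4=19.69, Q5=0.00

Answer: 11.81 μC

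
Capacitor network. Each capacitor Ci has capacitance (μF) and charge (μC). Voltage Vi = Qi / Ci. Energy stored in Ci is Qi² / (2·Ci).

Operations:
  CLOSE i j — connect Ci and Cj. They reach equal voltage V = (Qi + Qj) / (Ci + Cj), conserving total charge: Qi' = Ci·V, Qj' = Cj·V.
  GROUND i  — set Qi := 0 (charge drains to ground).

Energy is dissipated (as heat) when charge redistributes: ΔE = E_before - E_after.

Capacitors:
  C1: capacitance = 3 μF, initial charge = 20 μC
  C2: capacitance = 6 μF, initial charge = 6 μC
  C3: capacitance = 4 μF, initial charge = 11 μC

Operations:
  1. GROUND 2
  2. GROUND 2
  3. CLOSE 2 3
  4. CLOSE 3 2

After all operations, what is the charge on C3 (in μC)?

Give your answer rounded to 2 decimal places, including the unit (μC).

Initial: C1(3μF, Q=20μC, V=6.67V), C2(6μF, Q=6μC, V=1.00V), C3(4μF, Q=11μC, V=2.75V)
Op 1: GROUND 2: Q2=0; energy lost=3.000
Op 2: GROUND 2: Q2=0; energy lost=0.000
Op 3: CLOSE 2-3: Q_total=11.00, C_total=10.00, V=1.10; Q2=6.60, Q3=4.40; dissipated=9.075
Op 4: CLOSE 3-2: Q_total=11.00, C_total=10.00, V=1.10; Q3=4.40, Q2=6.60; dissipated=0.000
Final charges: Q1=20.00, Q2=6.60, Q3=4.40

Answer: 4.40 μC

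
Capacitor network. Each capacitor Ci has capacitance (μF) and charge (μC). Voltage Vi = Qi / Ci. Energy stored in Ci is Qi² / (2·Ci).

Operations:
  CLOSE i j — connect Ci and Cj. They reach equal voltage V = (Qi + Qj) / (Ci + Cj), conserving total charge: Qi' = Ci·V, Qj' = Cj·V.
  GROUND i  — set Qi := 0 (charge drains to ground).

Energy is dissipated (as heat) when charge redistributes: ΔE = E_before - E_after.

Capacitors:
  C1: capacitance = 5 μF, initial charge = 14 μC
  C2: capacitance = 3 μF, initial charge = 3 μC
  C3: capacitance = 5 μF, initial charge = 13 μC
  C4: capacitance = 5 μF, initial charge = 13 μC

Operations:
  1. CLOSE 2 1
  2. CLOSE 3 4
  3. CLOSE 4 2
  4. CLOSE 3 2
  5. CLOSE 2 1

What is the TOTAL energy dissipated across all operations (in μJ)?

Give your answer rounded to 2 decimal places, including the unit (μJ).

Answer: 3.43 μJ

Derivation:
Initial: C1(5μF, Q=14μC, V=2.80V), C2(3μF, Q=3μC, V=1.00V), C3(5μF, Q=13μC, V=2.60V), C4(5μF, Q=13μC, V=2.60V)
Op 1: CLOSE 2-1: Q_total=17.00, C_total=8.00, V=2.12; Q2=6.38, Q1=10.62; dissipated=3.038
Op 2: CLOSE 3-4: Q_total=26.00, C_total=10.00, V=2.60; Q3=13.00, Q4=13.00; dissipated=0.000
Op 3: CLOSE 4-2: Q_total=19.38, C_total=8.00, V=2.42; Q4=12.11, Q2=7.27; dissipated=0.212
Op 4: CLOSE 3-2: Q_total=20.27, C_total=8.00, V=2.53; Q3=12.67, Q2=7.60; dissipated=0.030
Op 5: CLOSE 2-1: Q_total=18.22, C_total=8.00, V=2.28; Q2=6.83, Q1=11.39; dissipated=0.156
Total dissipated: 3.435 μJ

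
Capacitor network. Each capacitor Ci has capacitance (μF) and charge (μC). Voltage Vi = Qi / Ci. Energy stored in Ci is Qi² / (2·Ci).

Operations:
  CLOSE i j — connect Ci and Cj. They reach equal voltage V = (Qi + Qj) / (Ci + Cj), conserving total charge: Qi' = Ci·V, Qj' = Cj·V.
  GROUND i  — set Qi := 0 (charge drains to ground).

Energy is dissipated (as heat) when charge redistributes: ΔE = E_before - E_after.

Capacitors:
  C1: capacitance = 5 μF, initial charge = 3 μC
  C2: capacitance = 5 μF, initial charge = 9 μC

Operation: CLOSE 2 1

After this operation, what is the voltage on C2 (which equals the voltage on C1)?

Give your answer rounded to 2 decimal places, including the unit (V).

Initial: C1(5μF, Q=3μC, V=0.60V), C2(5μF, Q=9μC, V=1.80V)
Op 1: CLOSE 2-1: Q_total=12.00, C_total=10.00, V=1.20; Q2=6.00, Q1=6.00; dissipated=1.800

Answer: 1.20 V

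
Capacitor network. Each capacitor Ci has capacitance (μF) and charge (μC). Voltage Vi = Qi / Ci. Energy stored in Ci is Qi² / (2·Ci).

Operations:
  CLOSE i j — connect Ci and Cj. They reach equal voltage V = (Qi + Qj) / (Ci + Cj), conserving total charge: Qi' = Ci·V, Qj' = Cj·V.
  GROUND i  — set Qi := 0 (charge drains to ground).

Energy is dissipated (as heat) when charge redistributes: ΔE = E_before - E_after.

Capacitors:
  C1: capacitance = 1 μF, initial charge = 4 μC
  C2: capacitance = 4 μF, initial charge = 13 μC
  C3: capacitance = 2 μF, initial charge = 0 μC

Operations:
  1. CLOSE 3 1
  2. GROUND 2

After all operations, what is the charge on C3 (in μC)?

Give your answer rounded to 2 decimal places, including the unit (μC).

Answer: 2.67 μC

Derivation:
Initial: C1(1μF, Q=4μC, V=4.00V), C2(4μF, Q=13μC, V=3.25V), C3(2μF, Q=0μC, V=0.00V)
Op 1: CLOSE 3-1: Q_total=4.00, C_total=3.00, V=1.33; Q3=2.67, Q1=1.33; dissipated=5.333
Op 2: GROUND 2: Q2=0; energy lost=21.125
Final charges: Q1=1.33, Q2=0.00, Q3=2.67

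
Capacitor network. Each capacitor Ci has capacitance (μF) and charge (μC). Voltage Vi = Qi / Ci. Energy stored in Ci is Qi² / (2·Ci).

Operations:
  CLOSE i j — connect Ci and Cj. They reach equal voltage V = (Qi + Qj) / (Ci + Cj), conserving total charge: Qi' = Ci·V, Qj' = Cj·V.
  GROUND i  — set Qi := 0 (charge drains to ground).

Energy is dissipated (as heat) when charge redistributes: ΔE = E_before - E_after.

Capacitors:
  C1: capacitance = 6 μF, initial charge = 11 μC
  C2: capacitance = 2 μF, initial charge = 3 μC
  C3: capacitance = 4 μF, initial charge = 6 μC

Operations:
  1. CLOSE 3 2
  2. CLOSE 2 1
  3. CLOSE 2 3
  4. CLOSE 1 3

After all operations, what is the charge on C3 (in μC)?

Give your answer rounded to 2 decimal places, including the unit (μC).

Answer: 6.73 μC

Derivation:
Initial: C1(6μF, Q=11μC, V=1.83V), C2(2μF, Q=3μC, V=1.50V), C3(4μF, Q=6μC, V=1.50V)
Op 1: CLOSE 3-2: Q_total=9.00, C_total=6.00, V=1.50; Q3=6.00, Q2=3.00; dissipated=0.000
Op 2: CLOSE 2-1: Q_total=14.00, C_total=8.00, V=1.75; Q2=3.50, Q1=10.50; dissipated=0.083
Op 3: CLOSE 2-3: Q_total=9.50, C_total=6.00, V=1.58; Q2=3.17, Q3=6.33; dissipated=0.042
Op 4: CLOSE 1-3: Q_total=16.83, C_total=10.00, V=1.68; Q1=10.10, Q3=6.73; dissipated=0.033
Final charges: Q1=10.10, Q2=3.17, Q3=6.73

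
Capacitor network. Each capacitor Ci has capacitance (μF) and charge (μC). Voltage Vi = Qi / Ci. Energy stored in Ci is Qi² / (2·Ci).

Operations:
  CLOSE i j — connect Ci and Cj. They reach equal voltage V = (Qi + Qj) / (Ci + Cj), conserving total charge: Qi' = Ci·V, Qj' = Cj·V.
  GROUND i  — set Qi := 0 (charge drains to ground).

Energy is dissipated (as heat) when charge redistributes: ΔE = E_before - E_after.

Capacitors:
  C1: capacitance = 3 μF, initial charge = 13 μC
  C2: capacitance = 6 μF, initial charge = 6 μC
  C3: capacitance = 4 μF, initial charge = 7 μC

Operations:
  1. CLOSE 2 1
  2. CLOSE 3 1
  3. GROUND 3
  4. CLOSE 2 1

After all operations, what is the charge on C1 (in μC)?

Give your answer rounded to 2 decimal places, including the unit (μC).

Answer: 6.13 μC

Derivation:
Initial: C1(3μF, Q=13μC, V=4.33V), C2(6μF, Q=6μC, V=1.00V), C3(4μF, Q=7μC, V=1.75V)
Op 1: CLOSE 2-1: Q_total=19.00, C_total=9.00, V=2.11; Q2=12.67, Q1=6.33; dissipated=11.111
Op 2: CLOSE 3-1: Q_total=13.33, C_total=7.00, V=1.90; Q3=7.62, Q1=5.71; dissipated=0.112
Op 3: GROUND 3: Q3=0; energy lost=7.256
Op 4: CLOSE 2-1: Q_total=18.38, C_total=9.00, V=2.04; Q2=12.25, Q1=6.13; dissipated=0.043
Final charges: Q1=6.13, Q2=12.25, Q3=0.00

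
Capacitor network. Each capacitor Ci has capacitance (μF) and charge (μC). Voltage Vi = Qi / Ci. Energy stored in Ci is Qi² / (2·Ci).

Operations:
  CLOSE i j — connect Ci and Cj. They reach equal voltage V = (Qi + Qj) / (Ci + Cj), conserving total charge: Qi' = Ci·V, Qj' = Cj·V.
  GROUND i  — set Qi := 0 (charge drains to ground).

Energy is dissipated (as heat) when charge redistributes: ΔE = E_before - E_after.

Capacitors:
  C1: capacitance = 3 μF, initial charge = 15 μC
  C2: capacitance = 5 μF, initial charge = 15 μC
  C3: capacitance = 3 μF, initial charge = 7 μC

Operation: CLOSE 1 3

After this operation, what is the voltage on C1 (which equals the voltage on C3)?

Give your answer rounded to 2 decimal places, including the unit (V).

Initial: C1(3μF, Q=15μC, V=5.00V), C2(5μF, Q=15μC, V=3.00V), C3(3μF, Q=7μC, V=2.33V)
Op 1: CLOSE 1-3: Q_total=22.00, C_total=6.00, V=3.67; Q1=11.00, Q3=11.00; dissipated=5.333

Answer: 3.67 V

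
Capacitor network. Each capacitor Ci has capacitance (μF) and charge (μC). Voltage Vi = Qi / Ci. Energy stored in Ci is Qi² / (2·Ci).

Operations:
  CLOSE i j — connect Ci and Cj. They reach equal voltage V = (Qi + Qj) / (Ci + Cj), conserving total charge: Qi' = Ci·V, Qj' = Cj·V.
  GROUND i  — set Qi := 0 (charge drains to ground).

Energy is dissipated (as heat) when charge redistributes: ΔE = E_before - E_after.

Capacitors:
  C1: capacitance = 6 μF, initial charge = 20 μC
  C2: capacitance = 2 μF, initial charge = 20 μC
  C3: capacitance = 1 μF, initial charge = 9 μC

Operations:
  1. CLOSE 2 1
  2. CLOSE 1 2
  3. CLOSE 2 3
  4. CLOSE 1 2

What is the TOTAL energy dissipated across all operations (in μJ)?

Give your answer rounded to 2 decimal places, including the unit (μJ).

Answer: 40.00 μJ

Derivation:
Initial: C1(6μF, Q=20μC, V=3.33V), C2(2μF, Q=20μC, V=10.00V), C3(1μF, Q=9μC, V=9.00V)
Op 1: CLOSE 2-1: Q_total=40.00, C_total=8.00, V=5.00; Q2=10.00, Q1=30.00; dissipated=33.333
Op 2: CLOSE 1-2: Q_total=40.00, C_total=8.00, V=5.00; Q1=30.00, Q2=10.00; dissipated=0.000
Op 3: CLOSE 2-3: Q_total=19.00, C_total=3.00, V=6.33; Q2=12.67, Q3=6.33; dissipated=5.333
Op 4: CLOSE 1-2: Q_total=42.67, C_total=8.00, V=5.33; Q1=32.00, Q2=10.67; dissipated=1.333
Total dissipated: 40.000 μJ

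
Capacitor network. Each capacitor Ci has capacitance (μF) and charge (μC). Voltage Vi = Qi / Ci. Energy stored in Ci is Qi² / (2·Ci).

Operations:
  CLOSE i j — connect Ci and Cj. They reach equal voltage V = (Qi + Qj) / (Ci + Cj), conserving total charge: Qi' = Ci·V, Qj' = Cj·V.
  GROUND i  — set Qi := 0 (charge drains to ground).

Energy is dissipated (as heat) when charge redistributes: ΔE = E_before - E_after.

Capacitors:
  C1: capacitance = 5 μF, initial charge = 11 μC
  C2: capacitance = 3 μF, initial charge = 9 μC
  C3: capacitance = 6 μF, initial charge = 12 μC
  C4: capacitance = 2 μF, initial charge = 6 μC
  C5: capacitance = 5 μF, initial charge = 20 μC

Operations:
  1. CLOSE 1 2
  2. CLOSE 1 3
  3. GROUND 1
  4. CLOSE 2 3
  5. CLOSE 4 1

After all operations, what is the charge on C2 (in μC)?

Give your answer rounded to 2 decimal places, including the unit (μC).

Initial: C1(5μF, Q=11μC, V=2.20V), C2(3μF, Q=9μC, V=3.00V), C3(6μF, Q=12μC, V=2.00V), C4(2μF, Q=6μC, V=3.00V), C5(5μF, Q=20μC, V=4.00V)
Op 1: CLOSE 1-2: Q_total=20.00, C_total=8.00, V=2.50; Q1=12.50, Q2=7.50; dissipated=0.600
Op 2: CLOSE 1-3: Q_total=24.50, C_total=11.00, V=2.23; Q1=11.14, Q3=13.36; dissipated=0.341
Op 3: GROUND 1: Q1=0; energy lost=12.402
Op 4: CLOSE 2-3: Q_total=20.86, C_total=9.00, V=2.32; Q2=6.95, Q3=13.91; dissipated=0.074
Op 5: CLOSE 4-1: Q_total=6.00, C_total=7.00, V=0.86; Q4=1.71, Q1=4.29; dissipated=6.429
Final charges: Q1=4.29, Q2=6.95, Q3=13.91, Q4=1.71, Q5=20.00

Answer: 6.95 μC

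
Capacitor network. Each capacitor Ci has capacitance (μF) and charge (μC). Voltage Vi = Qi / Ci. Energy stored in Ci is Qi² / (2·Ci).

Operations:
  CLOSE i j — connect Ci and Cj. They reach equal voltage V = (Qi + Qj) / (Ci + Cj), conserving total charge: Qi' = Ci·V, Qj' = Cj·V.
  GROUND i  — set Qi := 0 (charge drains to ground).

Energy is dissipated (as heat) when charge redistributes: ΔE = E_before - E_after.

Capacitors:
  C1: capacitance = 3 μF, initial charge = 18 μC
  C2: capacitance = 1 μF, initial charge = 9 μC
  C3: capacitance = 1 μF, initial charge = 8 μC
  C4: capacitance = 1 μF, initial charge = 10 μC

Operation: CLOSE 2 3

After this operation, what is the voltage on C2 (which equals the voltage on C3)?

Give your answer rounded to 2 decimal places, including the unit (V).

Initial: C1(3μF, Q=18μC, V=6.00V), C2(1μF, Q=9μC, V=9.00V), C3(1μF, Q=8μC, V=8.00V), C4(1μF, Q=10μC, V=10.00V)
Op 1: CLOSE 2-3: Q_total=17.00, C_total=2.00, V=8.50; Q2=8.50, Q3=8.50; dissipated=0.250

Answer: 8.50 V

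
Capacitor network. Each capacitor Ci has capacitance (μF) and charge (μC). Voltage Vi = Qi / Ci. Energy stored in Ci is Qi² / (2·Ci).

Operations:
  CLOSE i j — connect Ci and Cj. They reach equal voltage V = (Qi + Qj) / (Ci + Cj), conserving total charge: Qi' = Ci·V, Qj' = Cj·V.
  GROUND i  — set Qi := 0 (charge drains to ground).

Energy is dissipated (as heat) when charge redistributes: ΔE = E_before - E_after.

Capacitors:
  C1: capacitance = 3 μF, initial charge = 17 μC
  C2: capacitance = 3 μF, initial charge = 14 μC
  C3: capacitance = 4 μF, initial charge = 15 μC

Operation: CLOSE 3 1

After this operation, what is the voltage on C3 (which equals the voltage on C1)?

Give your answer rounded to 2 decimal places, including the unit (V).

Initial: C1(3μF, Q=17μC, V=5.67V), C2(3μF, Q=14μC, V=4.67V), C3(4μF, Q=15μC, V=3.75V)
Op 1: CLOSE 3-1: Q_total=32.00, C_total=7.00, V=4.57; Q3=18.29, Q1=13.71; dissipated=3.149

Answer: 4.57 V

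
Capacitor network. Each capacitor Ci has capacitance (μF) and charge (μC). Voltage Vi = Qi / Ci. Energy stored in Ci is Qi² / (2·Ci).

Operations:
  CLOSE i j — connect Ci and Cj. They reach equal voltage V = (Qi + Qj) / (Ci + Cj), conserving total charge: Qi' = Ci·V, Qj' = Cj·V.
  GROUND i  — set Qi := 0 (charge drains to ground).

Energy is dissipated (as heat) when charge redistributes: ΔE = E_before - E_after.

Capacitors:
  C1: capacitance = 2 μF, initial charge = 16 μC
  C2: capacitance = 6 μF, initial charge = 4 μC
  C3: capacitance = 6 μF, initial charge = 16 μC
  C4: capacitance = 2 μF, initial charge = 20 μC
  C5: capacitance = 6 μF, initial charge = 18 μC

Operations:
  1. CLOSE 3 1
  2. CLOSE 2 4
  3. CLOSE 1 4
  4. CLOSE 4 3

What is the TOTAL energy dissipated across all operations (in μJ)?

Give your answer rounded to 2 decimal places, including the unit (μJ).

Initial: C1(2μF, Q=16μC, V=8.00V), C2(6μF, Q=4μC, V=0.67V), C3(6μF, Q=16μC, V=2.67V), C4(2μF, Q=20μC, V=10.00V), C5(6μF, Q=18μC, V=3.00V)
Op 1: CLOSE 3-1: Q_total=32.00, C_total=8.00, V=4.00; Q3=24.00, Q1=8.00; dissipated=21.333
Op 2: CLOSE 2-4: Q_total=24.00, C_total=8.00, V=3.00; Q2=18.00, Q4=6.00; dissipated=65.333
Op 3: CLOSE 1-4: Q_total=14.00, C_total=4.00, V=3.50; Q1=7.00, Q4=7.00; dissipated=0.500
Op 4: CLOSE 4-3: Q_total=31.00, C_total=8.00, V=3.88; Q4=7.75, Q3=23.25; dissipated=0.188
Total dissipated: 87.354 μJ

Answer: 87.35 μJ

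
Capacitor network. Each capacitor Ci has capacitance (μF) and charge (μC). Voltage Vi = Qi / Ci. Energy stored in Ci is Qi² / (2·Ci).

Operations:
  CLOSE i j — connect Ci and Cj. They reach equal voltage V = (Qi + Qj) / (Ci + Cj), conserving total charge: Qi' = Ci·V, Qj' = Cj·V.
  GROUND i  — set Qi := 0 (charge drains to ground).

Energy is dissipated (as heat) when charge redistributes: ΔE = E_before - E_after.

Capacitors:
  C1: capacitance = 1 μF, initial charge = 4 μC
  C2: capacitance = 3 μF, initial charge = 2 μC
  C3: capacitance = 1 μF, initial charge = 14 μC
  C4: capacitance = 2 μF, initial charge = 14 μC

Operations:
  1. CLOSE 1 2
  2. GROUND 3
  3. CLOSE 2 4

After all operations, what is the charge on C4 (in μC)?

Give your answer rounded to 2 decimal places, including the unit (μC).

Answer: 7.40 μC

Derivation:
Initial: C1(1μF, Q=4μC, V=4.00V), C2(3μF, Q=2μC, V=0.67V), C3(1μF, Q=14μC, V=14.00V), C4(2μF, Q=14μC, V=7.00V)
Op 1: CLOSE 1-2: Q_total=6.00, C_total=4.00, V=1.50; Q1=1.50, Q2=4.50; dissipated=4.167
Op 2: GROUND 3: Q3=0; energy lost=98.000
Op 3: CLOSE 2-4: Q_total=18.50, C_total=5.00, V=3.70; Q2=11.10, Q4=7.40; dissipated=18.150
Final charges: Q1=1.50, Q2=11.10, Q3=0.00, Q4=7.40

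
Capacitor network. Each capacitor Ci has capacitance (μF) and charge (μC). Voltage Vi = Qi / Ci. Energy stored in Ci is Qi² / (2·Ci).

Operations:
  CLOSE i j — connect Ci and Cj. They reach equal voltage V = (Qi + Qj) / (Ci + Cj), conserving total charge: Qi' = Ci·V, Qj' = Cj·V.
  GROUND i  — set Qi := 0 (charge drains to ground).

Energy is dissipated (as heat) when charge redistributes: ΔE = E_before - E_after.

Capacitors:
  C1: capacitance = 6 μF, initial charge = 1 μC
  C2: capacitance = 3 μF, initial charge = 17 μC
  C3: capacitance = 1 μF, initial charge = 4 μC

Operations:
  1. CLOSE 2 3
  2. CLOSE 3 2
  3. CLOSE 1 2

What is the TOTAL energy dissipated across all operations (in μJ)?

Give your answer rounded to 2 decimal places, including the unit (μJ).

Answer: 26.88 μJ

Derivation:
Initial: C1(6μF, Q=1μC, V=0.17V), C2(3μF, Q=17μC, V=5.67V), C3(1μF, Q=4μC, V=4.00V)
Op 1: CLOSE 2-3: Q_total=21.00, C_total=4.00, V=5.25; Q2=15.75, Q3=5.25; dissipated=1.042
Op 2: CLOSE 3-2: Q_total=21.00, C_total=4.00, V=5.25; Q3=5.25, Q2=15.75; dissipated=0.000
Op 3: CLOSE 1-2: Q_total=16.75, C_total=9.00, V=1.86; Q1=11.17, Q2=5.58; dissipated=25.840
Total dissipated: 26.882 μJ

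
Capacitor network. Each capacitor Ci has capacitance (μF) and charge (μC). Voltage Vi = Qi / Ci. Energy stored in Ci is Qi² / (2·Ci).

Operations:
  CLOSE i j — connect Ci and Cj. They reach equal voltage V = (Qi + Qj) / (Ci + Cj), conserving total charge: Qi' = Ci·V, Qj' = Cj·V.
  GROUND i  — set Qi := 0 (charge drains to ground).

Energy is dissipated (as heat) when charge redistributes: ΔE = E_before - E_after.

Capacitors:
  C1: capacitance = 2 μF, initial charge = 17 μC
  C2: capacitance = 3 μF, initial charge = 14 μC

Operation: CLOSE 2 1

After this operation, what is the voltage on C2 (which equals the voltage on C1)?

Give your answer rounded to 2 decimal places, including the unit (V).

Answer: 6.20 V

Derivation:
Initial: C1(2μF, Q=17μC, V=8.50V), C2(3μF, Q=14μC, V=4.67V)
Op 1: CLOSE 2-1: Q_total=31.00, C_total=5.00, V=6.20; Q2=18.60, Q1=12.40; dissipated=8.817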